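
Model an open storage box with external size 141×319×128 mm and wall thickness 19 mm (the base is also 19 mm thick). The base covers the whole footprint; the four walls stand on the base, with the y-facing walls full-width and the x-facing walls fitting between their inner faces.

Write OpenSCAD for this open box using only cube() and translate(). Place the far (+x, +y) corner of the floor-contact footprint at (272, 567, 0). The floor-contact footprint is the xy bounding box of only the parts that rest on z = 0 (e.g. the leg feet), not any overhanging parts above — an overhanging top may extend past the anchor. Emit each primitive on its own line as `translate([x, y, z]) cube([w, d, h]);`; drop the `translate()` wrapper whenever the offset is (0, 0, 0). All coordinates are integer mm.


translate([131, 248, 0]) cube([141, 319, 19]);
translate([131, 248, 19]) cube([141, 19, 109]);
translate([131, 548, 19]) cube([141, 19, 109]);
translate([131, 267, 19]) cube([19, 281, 109]);
translate([253, 267, 19]) cube([19, 281, 109]);


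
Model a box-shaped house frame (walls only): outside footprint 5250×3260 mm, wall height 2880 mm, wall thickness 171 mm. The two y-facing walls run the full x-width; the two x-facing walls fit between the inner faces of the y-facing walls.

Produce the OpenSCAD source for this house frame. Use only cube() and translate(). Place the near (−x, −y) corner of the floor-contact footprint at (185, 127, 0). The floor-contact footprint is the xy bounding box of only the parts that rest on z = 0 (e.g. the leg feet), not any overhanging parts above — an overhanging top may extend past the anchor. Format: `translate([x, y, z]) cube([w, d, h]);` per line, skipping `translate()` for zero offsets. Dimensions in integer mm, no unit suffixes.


translate([185, 127, 0]) cube([5250, 171, 2880]);
translate([185, 3216, 0]) cube([5250, 171, 2880]);
translate([185, 298, 0]) cube([171, 2918, 2880]);
translate([5264, 298, 0]) cube([171, 2918, 2880]);


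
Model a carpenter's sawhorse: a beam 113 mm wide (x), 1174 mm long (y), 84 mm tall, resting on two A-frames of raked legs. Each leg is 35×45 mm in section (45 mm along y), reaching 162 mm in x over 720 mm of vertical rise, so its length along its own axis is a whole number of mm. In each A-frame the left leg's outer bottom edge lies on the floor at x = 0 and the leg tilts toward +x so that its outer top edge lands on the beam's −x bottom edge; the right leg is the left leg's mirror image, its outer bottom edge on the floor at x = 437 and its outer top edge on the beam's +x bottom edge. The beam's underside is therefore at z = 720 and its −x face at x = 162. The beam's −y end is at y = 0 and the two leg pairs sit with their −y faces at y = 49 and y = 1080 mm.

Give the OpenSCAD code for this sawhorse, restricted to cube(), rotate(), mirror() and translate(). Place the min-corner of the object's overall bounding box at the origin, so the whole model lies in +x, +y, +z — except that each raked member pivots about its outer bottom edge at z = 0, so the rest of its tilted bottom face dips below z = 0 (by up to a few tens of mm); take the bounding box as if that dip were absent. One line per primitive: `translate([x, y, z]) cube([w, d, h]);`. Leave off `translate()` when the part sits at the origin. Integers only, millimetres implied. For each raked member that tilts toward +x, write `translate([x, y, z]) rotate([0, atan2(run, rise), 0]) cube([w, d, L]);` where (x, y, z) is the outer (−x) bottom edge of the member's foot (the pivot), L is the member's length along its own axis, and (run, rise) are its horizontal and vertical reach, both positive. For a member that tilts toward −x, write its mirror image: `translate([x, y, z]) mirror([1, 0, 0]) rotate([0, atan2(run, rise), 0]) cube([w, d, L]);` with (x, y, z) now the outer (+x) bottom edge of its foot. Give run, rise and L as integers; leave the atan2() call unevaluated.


translate([162, 0, 720]) cube([113, 1174, 84]);
translate([0, 49, 0]) rotate([0, atan2(162, 720), 0]) cube([35, 45, 738]);
translate([437, 49, 0]) mirror([1, 0, 0]) rotate([0, atan2(162, 720), 0]) cube([35, 45, 738]);
translate([0, 1080, 0]) rotate([0, atan2(162, 720), 0]) cube([35, 45, 738]);
translate([437, 1080, 0]) mirror([1, 0, 0]) rotate([0, atan2(162, 720), 0]) cube([35, 45, 738]);


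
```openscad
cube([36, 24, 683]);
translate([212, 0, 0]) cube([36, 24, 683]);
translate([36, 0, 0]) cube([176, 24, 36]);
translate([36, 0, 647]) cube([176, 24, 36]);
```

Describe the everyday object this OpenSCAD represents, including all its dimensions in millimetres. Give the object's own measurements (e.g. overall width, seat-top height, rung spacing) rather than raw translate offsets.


A rectangular picture frame lying in the x–z plane (depth along y). The opening is 176 mm wide (x) by 611 mm tall (z), surrounded by a border 36 mm wide on all four sides. The frame is 24 mm deep and is made of two full-height vertical stiles with two horizontal rails fitted between them.


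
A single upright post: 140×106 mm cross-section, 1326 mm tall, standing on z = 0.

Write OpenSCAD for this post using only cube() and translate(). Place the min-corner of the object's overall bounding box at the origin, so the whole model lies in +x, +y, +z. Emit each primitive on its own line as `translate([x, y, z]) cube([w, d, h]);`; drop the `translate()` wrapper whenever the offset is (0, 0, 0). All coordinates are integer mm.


cube([140, 106, 1326]);


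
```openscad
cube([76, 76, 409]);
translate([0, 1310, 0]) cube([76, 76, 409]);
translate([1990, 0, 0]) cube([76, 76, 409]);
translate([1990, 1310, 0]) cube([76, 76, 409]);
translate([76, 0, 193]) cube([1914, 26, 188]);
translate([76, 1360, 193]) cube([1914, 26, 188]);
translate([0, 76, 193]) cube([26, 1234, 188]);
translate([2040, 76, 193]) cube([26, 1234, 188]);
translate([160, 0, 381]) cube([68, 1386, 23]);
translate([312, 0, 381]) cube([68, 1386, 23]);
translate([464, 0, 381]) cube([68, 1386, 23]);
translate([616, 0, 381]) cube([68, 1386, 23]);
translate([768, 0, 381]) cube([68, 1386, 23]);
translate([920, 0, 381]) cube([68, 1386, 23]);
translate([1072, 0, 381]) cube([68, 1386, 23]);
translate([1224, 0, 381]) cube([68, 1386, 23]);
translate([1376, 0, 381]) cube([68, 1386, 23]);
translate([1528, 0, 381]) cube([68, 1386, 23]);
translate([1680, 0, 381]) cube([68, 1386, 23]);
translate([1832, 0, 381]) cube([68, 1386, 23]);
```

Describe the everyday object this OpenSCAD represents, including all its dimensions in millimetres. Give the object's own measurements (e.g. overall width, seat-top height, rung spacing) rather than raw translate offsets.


A bed frame 2066 mm long (x) by 1386 mm wide (y). Four 76×76 mm corner posts, 409 mm tall, at the corners of the footprint. Four rails of 26 mm thickness and 188 mm height run between adjacent posts with their undersides at z = 193 mm, their outer faces flush with the outside of the frame (the two x-running rails run between the posts' inner faces; the two y-running rails run between the posts' inner faces). 12 slats, each 68 mm wide (x) and 23 mm thick, lie across the top of the two x-running rails, running the full 1386 mm width of the frame in y; along x they sit between the end posts with a 84 mm gap after the −x posts and between neighbouring slats, leaving 90 mm before the +x posts.


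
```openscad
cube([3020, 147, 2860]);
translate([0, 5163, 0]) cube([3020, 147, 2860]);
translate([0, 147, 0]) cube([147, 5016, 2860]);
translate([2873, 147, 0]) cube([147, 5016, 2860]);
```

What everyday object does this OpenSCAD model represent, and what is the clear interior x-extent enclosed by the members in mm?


A house (or room) frame. The interior width is 2726 mm.

Four 2860 mm walls enclosing a rectangle with no floor or roof — a room or house frame. Outside width is 3020 mm and wall thickness is 147 mm, so the interior width is 3020 − 2 × 147 = 2726 mm.


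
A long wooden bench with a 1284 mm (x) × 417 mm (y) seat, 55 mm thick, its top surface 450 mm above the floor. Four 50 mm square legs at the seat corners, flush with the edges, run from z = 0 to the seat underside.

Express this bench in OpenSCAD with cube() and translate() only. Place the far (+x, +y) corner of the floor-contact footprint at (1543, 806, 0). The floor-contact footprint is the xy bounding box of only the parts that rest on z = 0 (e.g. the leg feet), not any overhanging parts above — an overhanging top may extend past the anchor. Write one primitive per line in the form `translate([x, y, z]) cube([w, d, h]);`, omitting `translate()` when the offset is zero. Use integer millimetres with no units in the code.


translate([259, 389, 395]) cube([1284, 417, 55]);
translate([259, 389, 0]) cube([50, 50, 395]);
translate([259, 756, 0]) cube([50, 50, 395]);
translate([1493, 389, 0]) cube([50, 50, 395]);
translate([1493, 756, 0]) cube([50, 50, 395]);


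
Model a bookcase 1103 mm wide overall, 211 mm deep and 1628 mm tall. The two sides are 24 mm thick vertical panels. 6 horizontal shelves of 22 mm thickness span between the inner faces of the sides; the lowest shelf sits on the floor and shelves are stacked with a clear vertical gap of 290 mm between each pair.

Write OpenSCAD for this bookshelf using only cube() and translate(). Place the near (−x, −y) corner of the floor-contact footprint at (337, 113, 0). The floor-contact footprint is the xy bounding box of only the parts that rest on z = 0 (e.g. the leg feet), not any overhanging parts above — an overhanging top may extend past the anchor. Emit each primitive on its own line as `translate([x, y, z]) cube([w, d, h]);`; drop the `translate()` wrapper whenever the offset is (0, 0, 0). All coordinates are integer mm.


translate([337, 113, 0]) cube([24, 211, 1628]);
translate([1416, 113, 0]) cube([24, 211, 1628]);
translate([361, 113, 0]) cube([1055, 211, 22]);
translate([361, 113, 312]) cube([1055, 211, 22]);
translate([361, 113, 624]) cube([1055, 211, 22]);
translate([361, 113, 936]) cube([1055, 211, 22]);
translate([361, 113, 1248]) cube([1055, 211, 22]);
translate([361, 113, 1560]) cube([1055, 211, 22]);


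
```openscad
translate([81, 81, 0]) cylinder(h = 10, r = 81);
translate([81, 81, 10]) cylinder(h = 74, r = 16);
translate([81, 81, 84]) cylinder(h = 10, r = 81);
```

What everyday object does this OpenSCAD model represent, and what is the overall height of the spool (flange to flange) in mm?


A spool. The overall height is 94 mm.

Three coaxial cylinders, large–small–large — a spool. Two 10 mm flanges and a 74 mm core give 10 + 74 + 10 = 94 mm.


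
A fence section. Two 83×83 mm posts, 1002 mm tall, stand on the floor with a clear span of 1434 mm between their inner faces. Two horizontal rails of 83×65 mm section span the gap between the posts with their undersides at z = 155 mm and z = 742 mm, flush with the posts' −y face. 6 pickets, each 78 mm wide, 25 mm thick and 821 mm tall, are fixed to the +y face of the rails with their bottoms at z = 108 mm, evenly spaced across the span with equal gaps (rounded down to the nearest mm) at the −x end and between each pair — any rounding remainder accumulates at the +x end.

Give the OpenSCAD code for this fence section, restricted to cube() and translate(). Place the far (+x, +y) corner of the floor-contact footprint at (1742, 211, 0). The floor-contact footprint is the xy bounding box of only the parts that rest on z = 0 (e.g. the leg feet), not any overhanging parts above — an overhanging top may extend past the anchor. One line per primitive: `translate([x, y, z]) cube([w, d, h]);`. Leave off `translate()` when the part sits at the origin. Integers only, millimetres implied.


translate([142, 128, 0]) cube([83, 83, 1002]);
translate([1659, 128, 0]) cube([83, 83, 1002]);
translate([225, 128, 155]) cube([1434, 83, 65]);
translate([225, 128, 742]) cube([1434, 83, 65]);
translate([363, 211, 108]) cube([78, 25, 821]);
translate([579, 211, 108]) cube([78, 25, 821]);
translate([795, 211, 108]) cube([78, 25, 821]);
translate([1011, 211, 108]) cube([78, 25, 821]);
translate([1227, 211, 108]) cube([78, 25, 821]);
translate([1443, 211, 108]) cube([78, 25, 821]);


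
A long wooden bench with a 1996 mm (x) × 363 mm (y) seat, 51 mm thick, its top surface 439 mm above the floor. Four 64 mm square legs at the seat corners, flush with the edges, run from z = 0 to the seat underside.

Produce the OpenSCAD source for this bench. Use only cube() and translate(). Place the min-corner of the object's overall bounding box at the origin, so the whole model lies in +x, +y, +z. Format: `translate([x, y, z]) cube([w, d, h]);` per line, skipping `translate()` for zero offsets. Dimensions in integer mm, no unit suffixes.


// leg_h = 439 − 51 = 388
translate([0, 0, 388]) cube([1996, 363, 51]);
cube([64, 64, 388]);
translate([0, 299, 0]) cube([64, 64, 388]);
translate([1932, 0, 0]) cube([64, 64, 388]);
translate([1932, 299, 0]) cube([64, 64, 388]);


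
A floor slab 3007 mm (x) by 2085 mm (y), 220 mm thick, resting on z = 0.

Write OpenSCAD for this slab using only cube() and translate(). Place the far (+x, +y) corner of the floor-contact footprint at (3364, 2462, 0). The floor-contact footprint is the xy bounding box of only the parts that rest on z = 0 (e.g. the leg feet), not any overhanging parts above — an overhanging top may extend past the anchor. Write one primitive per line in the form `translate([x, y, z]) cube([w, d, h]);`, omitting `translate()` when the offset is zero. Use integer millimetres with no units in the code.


translate([357, 377, 0]) cube([3007, 2085, 220]);


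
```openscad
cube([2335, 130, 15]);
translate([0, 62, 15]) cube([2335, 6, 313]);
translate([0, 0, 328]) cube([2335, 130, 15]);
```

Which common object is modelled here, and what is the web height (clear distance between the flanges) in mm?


An I-beam. The web height is 313 mm.

Two wide flanges with a thin centred web — an I-beam. Overall 343 mm minus two 15 mm flanges gives a web of 343 − 2·15 = 313 mm.


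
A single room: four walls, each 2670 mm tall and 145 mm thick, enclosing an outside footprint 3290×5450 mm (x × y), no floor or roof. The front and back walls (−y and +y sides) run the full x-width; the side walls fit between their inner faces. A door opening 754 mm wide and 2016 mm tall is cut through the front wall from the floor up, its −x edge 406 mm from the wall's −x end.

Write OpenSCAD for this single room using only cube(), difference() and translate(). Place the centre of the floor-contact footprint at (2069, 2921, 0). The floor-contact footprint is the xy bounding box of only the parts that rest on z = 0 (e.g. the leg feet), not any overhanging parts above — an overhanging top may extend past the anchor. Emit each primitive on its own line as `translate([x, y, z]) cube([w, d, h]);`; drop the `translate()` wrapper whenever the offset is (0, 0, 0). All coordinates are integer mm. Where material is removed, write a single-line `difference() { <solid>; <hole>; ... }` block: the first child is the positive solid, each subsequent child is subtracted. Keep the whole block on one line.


difference() { translate([424, 196, 0]) cube([3290, 145, 2670]); translate([830, 196, 0]) cube([754, 145, 2016]); }
translate([424, 5501, 0]) cube([3290, 145, 2670]);
translate([424, 341, 0]) cube([145, 5160, 2670]);
translate([3569, 341, 0]) cube([145, 5160, 2670]);


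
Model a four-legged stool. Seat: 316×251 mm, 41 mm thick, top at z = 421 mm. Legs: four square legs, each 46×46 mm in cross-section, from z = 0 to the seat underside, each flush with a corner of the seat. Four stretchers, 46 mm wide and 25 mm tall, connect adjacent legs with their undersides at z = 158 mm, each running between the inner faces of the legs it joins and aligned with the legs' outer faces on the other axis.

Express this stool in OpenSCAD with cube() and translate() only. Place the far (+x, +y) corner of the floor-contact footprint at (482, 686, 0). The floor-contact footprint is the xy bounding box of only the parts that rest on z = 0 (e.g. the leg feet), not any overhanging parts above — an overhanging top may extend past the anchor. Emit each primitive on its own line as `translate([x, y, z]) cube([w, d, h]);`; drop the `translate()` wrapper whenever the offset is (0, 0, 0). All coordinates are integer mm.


// leg_h = 421 - 41 = 380
// stretcher span = 316 - 2*46 = 224
translate([166, 435, 380]) cube([316, 251, 41]);
translate([166, 435, 0]) cube([46, 46, 380]);
translate([436, 435, 0]) cube([46, 46, 380]);
translate([166, 640, 0]) cube([46, 46, 380]);
translate([436, 640, 0]) cube([46, 46, 380]);
translate([212, 435, 158]) cube([224, 46, 25]);
translate([212, 640, 158]) cube([224, 46, 25]);
translate([166, 481, 158]) cube([46, 159, 25]);
translate([436, 481, 158]) cube([46, 159, 25]);


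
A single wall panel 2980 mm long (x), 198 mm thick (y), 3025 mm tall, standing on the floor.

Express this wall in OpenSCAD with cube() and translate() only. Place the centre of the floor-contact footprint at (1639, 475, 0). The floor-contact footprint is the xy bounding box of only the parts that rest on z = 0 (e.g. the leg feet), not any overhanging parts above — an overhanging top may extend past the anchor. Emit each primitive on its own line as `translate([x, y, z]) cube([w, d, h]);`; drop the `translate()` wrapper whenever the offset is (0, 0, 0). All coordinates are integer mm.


translate([149, 376, 0]) cube([2980, 198, 3025]);


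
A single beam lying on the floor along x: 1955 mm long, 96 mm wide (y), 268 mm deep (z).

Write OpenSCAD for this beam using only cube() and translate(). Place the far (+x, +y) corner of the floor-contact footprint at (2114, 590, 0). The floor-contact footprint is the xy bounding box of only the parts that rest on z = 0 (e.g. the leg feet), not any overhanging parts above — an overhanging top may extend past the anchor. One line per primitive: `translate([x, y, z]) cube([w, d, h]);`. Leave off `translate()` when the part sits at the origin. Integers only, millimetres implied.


translate([159, 494, 0]) cube([1955, 96, 268]);


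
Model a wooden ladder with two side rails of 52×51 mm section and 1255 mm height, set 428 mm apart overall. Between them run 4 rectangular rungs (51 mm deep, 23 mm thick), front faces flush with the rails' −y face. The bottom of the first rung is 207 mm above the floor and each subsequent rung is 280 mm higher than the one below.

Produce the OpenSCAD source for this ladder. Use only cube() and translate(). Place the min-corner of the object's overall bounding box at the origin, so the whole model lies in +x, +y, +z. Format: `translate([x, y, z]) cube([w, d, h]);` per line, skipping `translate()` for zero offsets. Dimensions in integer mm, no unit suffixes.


// rung span = 428 - 2*52 = 324
// rung[k] z = 207 + k*280
cube([52, 51, 1255]);
translate([376, 0, 0]) cube([52, 51, 1255]);
translate([52, 0, 207]) cube([324, 51, 23]);
translate([52, 0, 487]) cube([324, 51, 23]);
translate([52, 0, 767]) cube([324, 51, 23]);
translate([52, 0, 1047]) cube([324, 51, 23]);


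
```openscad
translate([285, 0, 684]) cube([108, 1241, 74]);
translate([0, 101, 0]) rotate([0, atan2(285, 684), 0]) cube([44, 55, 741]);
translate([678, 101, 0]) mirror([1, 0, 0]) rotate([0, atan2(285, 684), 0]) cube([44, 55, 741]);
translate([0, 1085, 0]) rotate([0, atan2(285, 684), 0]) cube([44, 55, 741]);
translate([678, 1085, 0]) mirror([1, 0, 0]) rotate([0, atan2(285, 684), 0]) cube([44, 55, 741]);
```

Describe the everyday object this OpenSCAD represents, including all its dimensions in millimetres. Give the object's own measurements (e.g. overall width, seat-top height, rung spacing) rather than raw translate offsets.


A sawhorse. A 108×1241×74 mm beam (x, y, z) sits on two A-frame leg pairs. Each pair is two raked legs of 44×55 mm section (55 mm along y) splaying symmetrically in x. Each leg rises 684 mm vertically over 285 mm of horizontal reach and is 741 mm long along its own axis. Every leg's outer bottom edge rests on the floor and its outer top edge meets a bottom edge of the beam — the left legs (tilting toward +x) meet the beam's −x bottom edge, the right legs (their mirror images, tilting toward −x) meet its +x bottom edge — so the leg tops tuck under the beam, the beam's underside is 684 mm above the floor, and the feet are 678 mm apart outside-to-outside with the beam centred between them. The two leg pairs are set in 101 mm from either end of the beam.


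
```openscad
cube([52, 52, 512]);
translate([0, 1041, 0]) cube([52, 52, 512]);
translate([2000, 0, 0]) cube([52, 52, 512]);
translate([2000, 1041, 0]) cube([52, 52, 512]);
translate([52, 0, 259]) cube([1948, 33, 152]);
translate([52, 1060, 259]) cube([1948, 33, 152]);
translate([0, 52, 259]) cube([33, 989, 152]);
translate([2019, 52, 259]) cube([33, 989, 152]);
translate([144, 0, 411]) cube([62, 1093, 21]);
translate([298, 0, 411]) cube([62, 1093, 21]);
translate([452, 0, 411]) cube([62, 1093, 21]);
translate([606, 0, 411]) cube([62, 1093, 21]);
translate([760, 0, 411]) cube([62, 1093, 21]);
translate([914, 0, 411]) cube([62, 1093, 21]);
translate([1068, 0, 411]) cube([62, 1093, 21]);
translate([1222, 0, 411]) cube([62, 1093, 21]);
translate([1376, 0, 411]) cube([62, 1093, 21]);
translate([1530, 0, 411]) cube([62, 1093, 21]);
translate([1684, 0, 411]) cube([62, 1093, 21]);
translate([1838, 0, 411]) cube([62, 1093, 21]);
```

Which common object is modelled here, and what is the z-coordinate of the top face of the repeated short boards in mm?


A bed frame. The slat-top height is 432 mm.

Four posts, four rails, and a row of slats — a bed frame. Slats sit on the rails at z = 259 + 152 = 411; with slat thickness 21, the top is 432 mm.


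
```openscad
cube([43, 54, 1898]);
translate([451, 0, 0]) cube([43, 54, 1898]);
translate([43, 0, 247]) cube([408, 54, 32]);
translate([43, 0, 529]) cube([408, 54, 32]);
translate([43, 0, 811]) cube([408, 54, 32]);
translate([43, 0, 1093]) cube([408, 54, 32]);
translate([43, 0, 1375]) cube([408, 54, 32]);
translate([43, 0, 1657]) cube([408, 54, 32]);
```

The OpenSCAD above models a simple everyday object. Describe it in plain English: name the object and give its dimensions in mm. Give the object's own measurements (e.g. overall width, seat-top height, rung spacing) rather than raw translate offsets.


A straight ladder. Two 43×54 mm vertical rails, 1898 mm tall, stand 494 mm apart (outside-to-outside) with their front faces coplanar on the −y side. 6 rungs, each 54 mm deep and 32 mm tall, span between the inner faces of the rails, front faces flush with the rails. The lowest rung's underside is at z = 247 mm and rungs are spaced 282 mm apart (underside to underside).


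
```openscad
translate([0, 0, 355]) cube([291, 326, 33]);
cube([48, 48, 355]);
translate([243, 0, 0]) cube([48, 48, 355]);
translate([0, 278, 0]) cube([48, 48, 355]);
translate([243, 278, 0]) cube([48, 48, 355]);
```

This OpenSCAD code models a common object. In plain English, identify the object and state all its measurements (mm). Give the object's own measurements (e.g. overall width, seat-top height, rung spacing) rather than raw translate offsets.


A four-legged stool. The seat is a 291×326×33 mm slab whose top surface is at z = 388 mm; four square legs, each 48×48 mm in cross-section, run from the floor (z = 0) to the underside of the seat, each flush with a corner of the seat.


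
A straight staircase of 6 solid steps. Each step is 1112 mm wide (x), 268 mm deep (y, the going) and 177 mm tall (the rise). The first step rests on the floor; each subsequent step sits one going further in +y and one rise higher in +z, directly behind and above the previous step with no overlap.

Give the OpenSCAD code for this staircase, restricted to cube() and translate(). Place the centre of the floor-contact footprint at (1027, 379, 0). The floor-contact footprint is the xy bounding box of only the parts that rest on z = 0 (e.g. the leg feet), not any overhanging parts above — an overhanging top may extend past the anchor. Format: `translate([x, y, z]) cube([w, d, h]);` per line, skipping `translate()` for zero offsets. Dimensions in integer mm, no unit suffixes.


translate([471, 245, 0]) cube([1112, 268, 177]);
translate([471, 513, 177]) cube([1112, 268, 177]);
translate([471, 781, 354]) cube([1112, 268, 177]);
translate([471, 1049, 531]) cube([1112, 268, 177]);
translate([471, 1317, 708]) cube([1112, 268, 177]);
translate([471, 1585, 885]) cube([1112, 268, 177]);


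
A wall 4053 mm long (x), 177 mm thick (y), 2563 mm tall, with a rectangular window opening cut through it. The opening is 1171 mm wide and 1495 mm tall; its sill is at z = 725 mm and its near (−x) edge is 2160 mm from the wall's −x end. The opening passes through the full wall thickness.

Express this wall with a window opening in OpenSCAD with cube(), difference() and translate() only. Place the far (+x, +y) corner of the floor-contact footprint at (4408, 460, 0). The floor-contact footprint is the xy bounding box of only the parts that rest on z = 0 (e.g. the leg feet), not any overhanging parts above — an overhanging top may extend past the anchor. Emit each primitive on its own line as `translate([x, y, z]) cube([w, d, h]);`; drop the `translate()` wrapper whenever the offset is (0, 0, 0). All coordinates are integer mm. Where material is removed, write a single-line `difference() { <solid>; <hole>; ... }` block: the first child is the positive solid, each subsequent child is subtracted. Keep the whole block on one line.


difference() { translate([355, 283, 0]) cube([4053, 177, 2563]); translate([2515, 283, 725]) cube([1171, 177, 1495]); }


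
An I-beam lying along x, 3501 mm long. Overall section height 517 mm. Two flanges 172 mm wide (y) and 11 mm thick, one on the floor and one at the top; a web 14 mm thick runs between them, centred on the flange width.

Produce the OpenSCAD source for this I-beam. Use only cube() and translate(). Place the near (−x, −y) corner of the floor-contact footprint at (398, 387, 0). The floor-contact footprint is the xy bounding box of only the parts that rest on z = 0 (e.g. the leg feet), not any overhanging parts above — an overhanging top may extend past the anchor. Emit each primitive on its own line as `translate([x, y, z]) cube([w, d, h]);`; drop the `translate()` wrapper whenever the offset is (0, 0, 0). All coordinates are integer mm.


translate([398, 387, 0]) cube([3501, 172, 11]);
translate([398, 466, 11]) cube([3501, 14, 495]);
translate([398, 387, 506]) cube([3501, 172, 11]);


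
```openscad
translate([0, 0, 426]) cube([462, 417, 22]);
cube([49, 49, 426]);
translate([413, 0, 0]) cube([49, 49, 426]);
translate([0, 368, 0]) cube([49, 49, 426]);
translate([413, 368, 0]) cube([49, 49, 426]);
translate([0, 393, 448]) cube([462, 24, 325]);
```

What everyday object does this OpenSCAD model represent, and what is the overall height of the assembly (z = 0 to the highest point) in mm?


A chair. The overall height is 773 mm.

A slab on four corner posts with a tall panel at the back — a chair. The seat slab sits at z = 426 with thickness 22, and the 325 mm backrest starts at the seat top, so the overall height is 426 + 22 + 325 = 773 mm.


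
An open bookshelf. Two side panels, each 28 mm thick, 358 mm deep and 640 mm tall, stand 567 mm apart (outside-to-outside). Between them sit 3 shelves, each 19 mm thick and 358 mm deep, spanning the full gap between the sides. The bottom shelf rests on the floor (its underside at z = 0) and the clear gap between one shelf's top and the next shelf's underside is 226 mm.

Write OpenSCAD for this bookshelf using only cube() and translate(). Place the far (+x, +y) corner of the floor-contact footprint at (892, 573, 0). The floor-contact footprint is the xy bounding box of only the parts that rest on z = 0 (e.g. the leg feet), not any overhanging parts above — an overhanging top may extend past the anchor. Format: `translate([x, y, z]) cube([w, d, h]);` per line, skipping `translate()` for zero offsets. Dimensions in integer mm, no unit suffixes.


translate([325, 215, 0]) cube([28, 358, 640]);
translate([864, 215, 0]) cube([28, 358, 640]);
translate([353, 215, 0]) cube([511, 358, 19]);
translate([353, 215, 245]) cube([511, 358, 19]);
translate([353, 215, 490]) cube([511, 358, 19]);


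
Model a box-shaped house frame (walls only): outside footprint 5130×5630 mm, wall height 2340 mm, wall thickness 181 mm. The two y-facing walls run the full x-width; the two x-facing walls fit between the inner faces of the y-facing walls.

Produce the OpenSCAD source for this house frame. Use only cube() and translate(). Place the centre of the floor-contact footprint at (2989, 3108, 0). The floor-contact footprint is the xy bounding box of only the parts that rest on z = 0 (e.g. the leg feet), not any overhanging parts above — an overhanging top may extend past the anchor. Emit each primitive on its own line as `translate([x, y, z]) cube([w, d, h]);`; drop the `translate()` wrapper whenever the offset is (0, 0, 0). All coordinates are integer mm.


translate([424, 293, 0]) cube([5130, 181, 2340]);
translate([424, 5742, 0]) cube([5130, 181, 2340]);
translate([424, 474, 0]) cube([181, 5268, 2340]);
translate([5373, 474, 0]) cube([181, 5268, 2340]);


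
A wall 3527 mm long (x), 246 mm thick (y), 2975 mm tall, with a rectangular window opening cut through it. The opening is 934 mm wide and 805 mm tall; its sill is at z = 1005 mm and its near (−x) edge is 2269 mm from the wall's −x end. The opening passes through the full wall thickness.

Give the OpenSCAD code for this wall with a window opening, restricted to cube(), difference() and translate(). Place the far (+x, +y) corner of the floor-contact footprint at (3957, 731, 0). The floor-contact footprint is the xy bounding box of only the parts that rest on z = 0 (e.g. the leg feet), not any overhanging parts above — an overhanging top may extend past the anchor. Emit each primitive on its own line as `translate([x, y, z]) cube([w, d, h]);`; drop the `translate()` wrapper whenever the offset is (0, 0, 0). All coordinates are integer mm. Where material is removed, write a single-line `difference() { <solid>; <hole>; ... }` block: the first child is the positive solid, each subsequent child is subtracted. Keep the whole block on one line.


difference() { translate([430, 485, 0]) cube([3527, 246, 2975]); translate([2699, 485, 1005]) cube([934, 246, 805]); }


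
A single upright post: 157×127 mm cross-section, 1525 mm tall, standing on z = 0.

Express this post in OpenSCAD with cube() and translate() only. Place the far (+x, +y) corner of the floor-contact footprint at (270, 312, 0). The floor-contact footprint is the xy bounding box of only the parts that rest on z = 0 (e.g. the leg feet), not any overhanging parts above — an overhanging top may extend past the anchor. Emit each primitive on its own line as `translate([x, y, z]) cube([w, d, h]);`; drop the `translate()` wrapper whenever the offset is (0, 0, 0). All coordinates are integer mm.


translate([113, 185, 0]) cube([157, 127, 1525]);


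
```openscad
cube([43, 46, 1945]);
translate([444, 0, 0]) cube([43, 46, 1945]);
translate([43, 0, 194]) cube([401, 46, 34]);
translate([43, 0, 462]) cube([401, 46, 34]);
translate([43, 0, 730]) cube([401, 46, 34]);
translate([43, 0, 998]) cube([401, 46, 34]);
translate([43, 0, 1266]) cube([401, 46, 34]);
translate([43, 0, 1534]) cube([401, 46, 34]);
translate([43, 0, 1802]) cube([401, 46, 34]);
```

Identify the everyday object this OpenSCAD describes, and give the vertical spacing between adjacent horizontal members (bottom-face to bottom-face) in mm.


A ladder. The rung spacing is 268 mm.

Two tall 43×46 posts with 7 short bars between them — a ladder. Adjacent rungs sit at z = 194 and z = 462, so the spacing is 462 − 194 = 268 mm.


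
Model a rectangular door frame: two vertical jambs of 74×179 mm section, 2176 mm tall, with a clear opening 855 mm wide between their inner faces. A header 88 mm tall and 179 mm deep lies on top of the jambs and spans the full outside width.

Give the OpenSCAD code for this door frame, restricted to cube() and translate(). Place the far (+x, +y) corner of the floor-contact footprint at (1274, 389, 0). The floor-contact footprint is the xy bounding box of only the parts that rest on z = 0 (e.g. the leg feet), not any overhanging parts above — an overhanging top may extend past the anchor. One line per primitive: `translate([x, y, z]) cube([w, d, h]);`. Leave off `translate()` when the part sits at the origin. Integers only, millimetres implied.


translate([271, 210, 0]) cube([74, 179, 2176]);
translate([1200, 210, 0]) cube([74, 179, 2176]);
translate([271, 210, 2176]) cube([1003, 179, 88]);


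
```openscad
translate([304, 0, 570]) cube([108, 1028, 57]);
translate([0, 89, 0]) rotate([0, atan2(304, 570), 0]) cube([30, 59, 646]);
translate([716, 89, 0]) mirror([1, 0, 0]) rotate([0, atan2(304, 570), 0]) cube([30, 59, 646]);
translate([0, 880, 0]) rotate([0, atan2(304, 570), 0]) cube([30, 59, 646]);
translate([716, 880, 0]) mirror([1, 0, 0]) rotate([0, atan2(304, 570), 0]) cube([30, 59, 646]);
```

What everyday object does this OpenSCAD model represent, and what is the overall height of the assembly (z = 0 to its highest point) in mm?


A sawhorse. The overall height is 627 mm.

A beam across two mirrored pairs of raked legs — a sawhorse. The beam's underside is at z = 570 (matching the legs' vertical rise in atan2(304, 570)) and the beam is 57 mm tall, so its top is at 570 + 57 = 627 mm. The raked legs top out at the beam's underside, so that is the highest point.


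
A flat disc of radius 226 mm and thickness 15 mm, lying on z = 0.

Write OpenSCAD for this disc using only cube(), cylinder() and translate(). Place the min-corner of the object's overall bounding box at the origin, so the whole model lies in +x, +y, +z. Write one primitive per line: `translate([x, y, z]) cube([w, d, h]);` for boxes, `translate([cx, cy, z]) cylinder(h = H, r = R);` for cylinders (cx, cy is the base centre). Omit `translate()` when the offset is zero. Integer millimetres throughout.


translate([226, 226, 0]) cylinder(h = 15, r = 226);


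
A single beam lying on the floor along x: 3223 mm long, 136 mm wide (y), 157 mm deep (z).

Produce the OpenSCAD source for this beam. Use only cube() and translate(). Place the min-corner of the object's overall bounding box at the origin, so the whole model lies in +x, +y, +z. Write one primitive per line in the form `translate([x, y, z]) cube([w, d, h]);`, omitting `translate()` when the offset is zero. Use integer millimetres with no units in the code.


cube([3223, 136, 157]);


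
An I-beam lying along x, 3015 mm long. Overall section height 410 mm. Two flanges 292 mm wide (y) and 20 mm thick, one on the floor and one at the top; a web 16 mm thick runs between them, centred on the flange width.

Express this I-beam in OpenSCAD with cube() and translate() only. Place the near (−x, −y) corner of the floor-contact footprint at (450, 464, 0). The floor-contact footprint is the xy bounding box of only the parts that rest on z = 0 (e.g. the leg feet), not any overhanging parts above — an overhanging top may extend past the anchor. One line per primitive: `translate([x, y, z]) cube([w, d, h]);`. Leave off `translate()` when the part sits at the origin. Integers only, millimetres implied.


translate([450, 464, 0]) cube([3015, 292, 20]);
translate([450, 602, 20]) cube([3015, 16, 370]);
translate([450, 464, 390]) cube([3015, 292, 20]);


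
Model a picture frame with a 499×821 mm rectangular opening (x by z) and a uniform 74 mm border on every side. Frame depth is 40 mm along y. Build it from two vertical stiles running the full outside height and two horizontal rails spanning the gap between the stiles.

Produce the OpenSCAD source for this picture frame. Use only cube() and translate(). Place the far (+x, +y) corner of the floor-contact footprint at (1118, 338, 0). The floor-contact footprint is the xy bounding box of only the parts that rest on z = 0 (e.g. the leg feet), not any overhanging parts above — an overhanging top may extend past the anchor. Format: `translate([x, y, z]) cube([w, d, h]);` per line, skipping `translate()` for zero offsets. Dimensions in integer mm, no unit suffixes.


translate([471, 298, 0]) cube([74, 40, 969]);
translate([1044, 298, 0]) cube([74, 40, 969]);
translate([545, 298, 0]) cube([499, 40, 74]);
translate([545, 298, 895]) cube([499, 40, 74]);


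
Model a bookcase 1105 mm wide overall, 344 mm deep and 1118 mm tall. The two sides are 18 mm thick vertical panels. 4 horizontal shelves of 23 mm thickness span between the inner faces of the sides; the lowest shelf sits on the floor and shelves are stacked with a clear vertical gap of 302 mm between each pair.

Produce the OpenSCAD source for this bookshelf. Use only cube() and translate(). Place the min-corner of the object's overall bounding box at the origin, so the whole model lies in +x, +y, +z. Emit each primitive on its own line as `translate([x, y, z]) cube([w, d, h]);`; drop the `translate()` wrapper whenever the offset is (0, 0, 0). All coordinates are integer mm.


cube([18, 344, 1118]);
translate([1087, 0, 0]) cube([18, 344, 1118]);
translate([18, 0, 0]) cube([1069, 344, 23]);
translate([18, 0, 325]) cube([1069, 344, 23]);
translate([18, 0, 650]) cube([1069, 344, 23]);
translate([18, 0, 975]) cube([1069, 344, 23]);


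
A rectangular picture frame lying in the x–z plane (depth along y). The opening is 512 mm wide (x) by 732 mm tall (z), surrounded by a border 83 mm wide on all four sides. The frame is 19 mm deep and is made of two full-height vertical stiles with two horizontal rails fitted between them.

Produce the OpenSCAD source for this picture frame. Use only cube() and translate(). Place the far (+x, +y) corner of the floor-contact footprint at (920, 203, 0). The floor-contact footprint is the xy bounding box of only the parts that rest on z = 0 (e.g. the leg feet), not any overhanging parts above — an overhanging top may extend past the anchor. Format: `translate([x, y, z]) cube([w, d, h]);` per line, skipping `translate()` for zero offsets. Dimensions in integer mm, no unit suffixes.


translate([242, 184, 0]) cube([83, 19, 898]);
translate([837, 184, 0]) cube([83, 19, 898]);
translate([325, 184, 0]) cube([512, 19, 83]);
translate([325, 184, 815]) cube([512, 19, 83]);


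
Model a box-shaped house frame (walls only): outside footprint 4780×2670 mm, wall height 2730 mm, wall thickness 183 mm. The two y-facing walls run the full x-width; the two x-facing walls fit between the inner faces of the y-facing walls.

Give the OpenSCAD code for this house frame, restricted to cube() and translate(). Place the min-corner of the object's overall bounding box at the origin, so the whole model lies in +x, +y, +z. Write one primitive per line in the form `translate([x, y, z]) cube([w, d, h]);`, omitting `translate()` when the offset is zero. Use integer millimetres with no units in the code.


cube([4780, 183, 2730]);
translate([0, 2487, 0]) cube([4780, 183, 2730]);
translate([0, 183, 0]) cube([183, 2304, 2730]);
translate([4597, 183, 0]) cube([183, 2304, 2730]);


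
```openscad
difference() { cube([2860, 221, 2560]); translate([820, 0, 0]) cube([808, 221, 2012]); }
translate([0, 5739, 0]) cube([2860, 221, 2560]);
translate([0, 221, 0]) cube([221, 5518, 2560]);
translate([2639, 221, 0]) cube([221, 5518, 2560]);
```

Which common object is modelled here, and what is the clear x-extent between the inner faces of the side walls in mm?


A single room. The interior width is 2418 mm.

Four walls enclosing a rectangle with a door in the front wall — a room. Outside width 2860 minus two 221 mm walls gives 2418 mm.


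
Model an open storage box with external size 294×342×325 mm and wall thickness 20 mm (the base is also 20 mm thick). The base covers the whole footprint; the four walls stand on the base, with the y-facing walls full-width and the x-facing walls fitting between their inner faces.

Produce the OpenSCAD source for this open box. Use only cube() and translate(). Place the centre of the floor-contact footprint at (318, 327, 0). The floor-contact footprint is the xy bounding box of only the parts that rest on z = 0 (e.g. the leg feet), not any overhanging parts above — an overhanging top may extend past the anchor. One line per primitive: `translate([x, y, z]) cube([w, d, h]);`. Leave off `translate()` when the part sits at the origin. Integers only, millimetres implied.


translate([171, 156, 0]) cube([294, 342, 20]);
translate([171, 156, 20]) cube([294, 20, 305]);
translate([171, 478, 20]) cube([294, 20, 305]);
translate([171, 176, 20]) cube([20, 302, 305]);
translate([445, 176, 20]) cube([20, 302, 305]);
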